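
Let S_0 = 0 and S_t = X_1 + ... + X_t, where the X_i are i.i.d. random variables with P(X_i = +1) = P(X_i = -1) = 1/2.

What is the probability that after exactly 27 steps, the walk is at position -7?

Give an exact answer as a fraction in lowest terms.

Answer: 8436285/134217728

Derivation:
To reach position -7 after 27 steps: need 10 steps of +1 and 17 of -1.
Favorable paths: C(27,10) = 8436285
Total paths: 2^27 = 134217728
P = 8436285/134217728 = 8436285/134217728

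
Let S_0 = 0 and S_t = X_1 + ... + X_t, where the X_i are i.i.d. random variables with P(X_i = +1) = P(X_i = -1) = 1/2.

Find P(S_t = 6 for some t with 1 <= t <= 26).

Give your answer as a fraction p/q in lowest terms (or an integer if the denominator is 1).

Count via complement. Let g(t,s) = #length-t paths at position s with S_1..S_t all ≠ 6.
g(t,s) = g(t-1,s-1) + g(t-1,s+1) for s ≠ 6; g(t,6) = 0.
t=0: g(0,0)=1
t=1: g(1,-1)=1 g(1,1)=1
t=2: g(2,-2)=1 g(2,0)=2 g(2,2)=1
t=3: g(3,-3)=1 g(3,-1)=3 g(3,1)=3 g(3,3)=1
t=4: g(4,-4)=1 g(4,-2)=4 g(4,0)=6 g(4,2)=4 g(4,4)=1
t=5: g(5,-5)=1 g(5,-3)=5 g(5,-1)=10 g(5,1)=10 g(5,3)=5 g(5,5)=1
t=6: g(6,-6)=1 g(6,-4)=6 g(6,-2)=15 g(6,0)=20 g(6,2)=15 g(6,4)=6
t=7: g(7,-7)=1 g(7,-5)=7 g(7,-3)=21 g(7,-1)=35 g(7,1)=35 g(7,3)=21 g(7,5)=6
t=8: g(8,-8)=1 g(8,-6)=8 g(8,-4)=28 g(8,-2)=56 g(8,0)=70 g(8,2)=56 g(8,4)=27
t=9: g(9,-9)=1 g(9,-7)=9 g(9,-5)=36 g(9,-3)=84 g(9,-1)=126 g(9,1)=126 g(9,3)=83 g(9,5)=27
t=10: g(10,-10)=1 g(10,-8)=10 g(10,-6)=45 g(10,-4)=120 g(10,-2)=210 g(10,0)=252 g(10,2)=209 g(10,4)=110
t=11: g(11,-11)=1 g(11,-9)=11 g(11,-7)=55 g(11,-5)=165 g(11,-3)=330 g(11,-1)=462 g(11,1)=461 g(11,3)=319 g(11,5)=110
t=12: g(12,-12)=1 g(12,-10)=12 g(12,-8)=66 g(12,-6)=220 g(12,-4)=495 g(12,-2)=792 g(12,0)=923 g(12,2)=780 g(12,4)=429
t=13: g(13,-13)=1 g(13,-11)=13 g(13,-9)=78 g(13,-7)=286 g(13,-5)=715 g(13,-3)=1287 g(13,-1)=1715 g(13,1)=1703 g(13,3)=1209 g(13,5)=429
t=14: g(14,-14)=1 g(14,-12)=14 g(14,-10)=91 g(14,-8)=364 g(14,-6)=1001 g(14,-4)=2002 g(14,-2)=3002 g(14,0)=3418 g(14,2)=2912 g(14,4)=1638
t=15: g(15,-15)=1 g(15,-13)=15 g(15,-11)=105 g(15,-9)=455 g(15,-7)=1365 g(15,-5)=3003 g(15,-3)=5004 g(15,-1)=6420 g(15,1)=6330 g(15,3)=4550 g(15,5)=1638
t=16: g(16,-16)=1 g(16,-14)=16 g(16,-12)=120 g(16,-10)=560 g(16,-8)=1820 g(16,-6)=4368 g(16,-4)=8007 g(16,-2)=11424 g(16,0)=12750 g(16,2)=10880 g(16,4)=6188
t=17: g(17,-17)=1 g(17,-15)=17 g(17,-13)=136 g(17,-11)=680 g(17,-9)=2380 g(17,-7)=6188 g(17,-5)=12375 g(17,-3)=19431 g(17,-1)=24174 g(17,1)=23630 g(17,3)=17068 g(17,5)=6188
t=18: g(18,-18)=1 g(18,-16)=18 g(18,-14)=153 g(18,-12)=816 g(18,-10)=3060 g(18,-8)=8568 g(18,-6)=18563 g(18,-4)=31806 g(18,-2)=43605 g(18,0)=47804 g(18,2)=40698 g(18,4)=23256
t=19: g(19,-19)=1 g(19,-17)=19 g(19,-15)=171 g(19,-13)=969 g(19,-11)=3876 g(19,-9)=11628 g(19,-7)=27131 g(19,-5)=50369 g(19,-3)=75411 g(19,-1)=91409 g(19,1)=88502 g(19,3)=63954 g(19,5)=23256
t=20: g(20,-20)=1 g(20,-18)=20 g(20,-16)=190 g(20,-14)=1140 g(20,-12)=4845 g(20,-10)=15504 g(20,-8)=38759 g(20,-6)=77500 g(20,-4)=125780 g(20,-2)=166820 g(20,0)=179911 g(20,2)=152456 g(20,4)=87210
t=21: g(21,-21)=1 g(21,-19)=21 g(21,-17)=210 g(21,-15)=1330 g(21,-13)=5985 g(21,-11)=20349 g(21,-9)=54263 g(21,-7)=116259 g(21,-5)=203280 g(21,-3)=292600 g(21,-1)=346731 g(21,1)=332367 g(21,3)=239666 g(21,5)=87210
t=22: g(22,-22)=1 g(22,-20)=22 g(22,-18)=231 g(22,-16)=1540 g(22,-14)=7315 g(22,-12)=26334 g(22,-10)=74612 g(22,-8)=170522 g(22,-6)=319539 g(22,-4)=495880 g(22,-2)=639331 g(22,0)=679098 g(22,2)=572033 g(22,4)=326876
t=23: g(23,-23)=1 g(23,-21)=23 g(23,-19)=253 g(23,-17)=1771 g(23,-15)=8855 g(23,-13)=33649 g(23,-11)=100946 g(23,-9)=245134 g(23,-7)=490061 g(23,-5)=815419 g(23,-3)=1135211 g(23,-1)=1318429 g(23,1)=1251131 g(23,3)=898909 g(23,5)=326876
t=24: g(24,-24)=1 g(24,-22)=24 g(24,-20)=276 g(24,-18)=2024 g(24,-16)=10626 g(24,-14)=42504 g(24,-12)=134595 g(24,-10)=346080 g(24,-8)=735195 g(24,-6)=1305480 g(24,-4)=1950630 g(24,-2)=2453640 g(24,0)=2569560 g(24,2)=2150040 g(24,4)=1225785
t=25: g(25,-25)=1 g(25,-23)=25 g(25,-21)=300 g(25,-19)=2300 g(25,-17)=12650 g(25,-15)=53130 g(25,-13)=177099 g(25,-11)=480675 g(25,-9)=1081275 g(25,-7)=2040675 g(25,-5)=3256110 g(25,-3)=4404270 g(25,-1)=5023200 g(25,1)=4719600 g(25,3)=3375825 g(25,5)=1225785
t=26: g(26,-26)=1 g(26,-24)=26 g(26,-22)=325 g(26,-20)=2600 g(26,-18)=14950 g(26,-16)=65780 g(26,-14)=230229 g(26,-12)=657774 g(26,-10)=1561950 g(26,-8)=3121950 g(26,-6)=5296785 g(26,-4)=7660380 g(26,-2)=9427470 g(26,0)=9742800 g(26,2)=8095425 g(26,4)=4601610
Paths never hitting 6: Σ_s g(26,s) = 50480055
Paths hitting 6: 2^26 - 50480055 = 16628809
P = 16628809/67108864 = 16628809/67108864

Answer: 16628809/67108864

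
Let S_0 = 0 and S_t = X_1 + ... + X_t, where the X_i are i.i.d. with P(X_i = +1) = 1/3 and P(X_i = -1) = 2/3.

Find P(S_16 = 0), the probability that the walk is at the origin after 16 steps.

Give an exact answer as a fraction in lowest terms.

Answer: 366080/4782969

Derivation:
To be at 0 after 16 steps: need exactly 8 steps of +1 and 8 of -1.
Number of such sequences: C(16,8) = 12870
Each has probability (1/3)^8 · (2/3)^8 = 256/43046721
P = 12870 · 256/43046721 = 366080/4782969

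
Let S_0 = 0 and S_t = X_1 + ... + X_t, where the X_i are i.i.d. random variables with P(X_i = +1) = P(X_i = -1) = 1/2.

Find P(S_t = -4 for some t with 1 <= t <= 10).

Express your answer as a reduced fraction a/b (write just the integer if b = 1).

Answer: 29/128

Derivation:
Count via complement. Let g(t,s) = #length-t paths at position s with S_1..S_t all ≠ -4.
g(t,s) = g(t-1,s-1) + g(t-1,s+1) for s ≠ -4; g(t,-4) = 0.
t=0: g(0,0)=1
t=1: g(1,-1)=1 g(1,1)=1
t=2: g(2,-2)=1 g(2,0)=2 g(2,2)=1
t=3: g(3,-3)=1 g(3,-1)=3 g(3,1)=3 g(3,3)=1
t=4: g(4,-2)=4 g(4,0)=6 g(4,2)=4 g(4,4)=1
t=5: g(5,-3)=4 g(5,-1)=10 g(5,1)=10 g(5,3)=5 g(5,5)=1
t=6: g(6,-2)=14 g(6,0)=20 g(6,2)=15 g(6,4)=6 g(6,6)=1
t=7: g(7,-3)=14 g(7,-1)=34 g(7,1)=35 g(7,3)=21 g(7,5)=7 g(7,7)=1
t=8: g(8,-2)=48 g(8,0)=69 g(8,2)=56 g(8,4)=28 g(8,6)=8 g(8,8)=1
t=9: g(9,-3)=48 g(9,-1)=117 g(9,1)=125 g(9,3)=84 g(9,5)=36 g(9,7)=9 g(9,9)=1
t=10: g(10,-2)=165 g(10,0)=242 g(10,2)=209 g(10,4)=120 g(10,6)=45 g(10,8)=10 g(10,10)=1
Paths never hitting -4: Σ_s g(10,s) = 792
Paths hitting -4: 2^10 - 792 = 232
P = 232/1024 = 29/128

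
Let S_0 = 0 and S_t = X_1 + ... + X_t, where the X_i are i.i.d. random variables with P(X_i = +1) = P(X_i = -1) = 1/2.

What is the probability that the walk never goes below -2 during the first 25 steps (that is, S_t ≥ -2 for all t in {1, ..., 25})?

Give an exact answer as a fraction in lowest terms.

Answer: 928625/2097152

Derivation:
Let f(t,s) = #length-t paths at position s with S_1..S_t all ≥ -2.
f(t,s) = f(t-1,s-1) + f(t-1,s+1) for s ≥ -2; f(t,s) = 0 for s < -2.
t=0: f(0,0)=1
t=1: f(1,-1)=1 f(1,1)=1
t=2: f(2,-2)=1 f(2,0)=2 f(2,2)=1
t=3: f(3,-1)=3 f(3,1)=3 f(3,3)=1
t=4: f(4,-2)=3 f(4,0)=6 f(4,2)=4 f(4,4)=1
t=5: f(5,-1)=9 f(5,1)=10 f(5,3)=5 f(5,5)=1
t=6: f(6,-2)=9 f(6,0)=19 f(6,2)=15 f(6,4)=6 f(6,6)=1
t=7: f(7,-1)=28 f(7,1)=34 f(7,3)=21 f(7,5)=7 f(7,7)=1
t=8: f(8,-2)=28 f(8,0)=62 f(8,2)=55 f(8,4)=28 f(8,6)=8 f(8,8)=1
t=9: f(9,-1)=90 f(9,1)=117 f(9,3)=83 f(9,5)=36 f(9,7)=9 f(9,9)=1
t=10: f(10,-2)=90 f(10,0)=207 f(10,2)=200 f(10,4)=119 f(10,6)=45 f(10,8)=10 f(10,10)=1
t=11: f(11,-1)=297 f(11,1)=407 f(11,3)=319 f(11,5)=164 f(11,7)=55 f(11,9)=11 f(11,11)=1
t=12: f(12,-2)=297 f(12,0)=704 f(12,2)=726 f(12,4)=483 f(12,6)=219 f(12,8)=66 f(12,10)=12 f(12,12)=1
t=13: f(13,-1)=1001 f(13,1)=1430 f(13,3)=1209 f(13,5)=702 f(13,7)=285 f(13,9)=78 f(13,11)=13 f(13,13)=1
t=14: f(14,-2)=1001 f(14,0)=2431 f(14,2)=2639 f(14,4)=1911 f(14,6)=987 f(14,8)=363 f(14,10)=91 f(14,12)=14 f(14,14)=1
t=15: f(15,-1)=3432 f(15,1)=5070 f(15,3)=4550 f(15,5)=2898 f(15,7)=1350 f(15,9)=454 f(15,11)=105 f(15,13)=15 f(15,15)=1
t=16: f(16,-2)=3432 f(16,0)=8502 f(16,2)=9620 f(16,4)=7448 f(16,6)=4248 f(16,8)=1804 f(16,10)=559 f(16,12)=120 f(16,14)=16 f(16,16)=1
t=17: f(17,-1)=11934 f(17,1)=18122 f(17,3)=17068 f(17,5)=11696 f(17,7)=6052 f(17,9)=2363 f(17,11)=679 f(17,13)=136 f(17,15)=17 f(17,17)=1
t=18: f(18,-2)=11934 f(18,0)=30056 f(18,2)=35190 f(18,4)=28764 f(18,6)=17748 f(18,8)=8415 f(18,10)=3042 f(18,12)=815 f(18,14)=153 f(18,16)=18 f(18,18)=1
t=19: f(19,-1)=41990 f(19,1)=65246 f(19,3)=63954 f(19,5)=46512 f(19,7)=26163 f(19,9)=11457 f(19,11)=3857 f(19,13)=968 f(19,15)=171 f(19,17)=19 f(19,19)=1
t=20: f(20,-2)=41990 f(20,0)=107236 f(20,2)=129200 f(20,4)=110466 f(20,6)=72675 f(20,8)=37620 f(20,10)=15314 f(20,12)=4825 f(20,14)=1139 f(20,16)=190 f(20,18)=20 f(20,20)=1
t=21: f(21,-1)=149226 f(21,1)=236436 f(21,3)=239666 f(21,5)=183141 f(21,7)=110295 f(21,9)=52934 f(21,11)=20139 f(21,13)=5964 f(21,15)=1329 f(21,17)=210 f(21,19)=21 f(21,21)=1
t=22: f(22,-2)=149226 f(22,0)=385662 f(22,2)=476102 f(22,4)=422807 f(22,6)=293436 f(22,8)=163229 f(22,10)=73073 f(22,12)=26103 f(22,14)=7293 f(22,16)=1539 f(22,18)=231 f(22,20)=22 f(22,22)=1
t=23: f(23,-1)=534888 f(23,1)=861764 f(23,3)=898909 f(23,5)=716243 f(23,7)=456665 f(23,9)=236302 f(23,11)=99176 f(23,13)=33396 f(23,15)=8832 f(23,17)=1770 f(23,19)=253 f(23,21)=23 f(23,23)=1
t=24: f(24,-2)=534888 f(24,0)=1396652 f(24,2)=1760673 f(24,4)=1615152 f(24,6)=1172908 f(24,8)=692967 f(24,10)=335478 f(24,12)=132572 f(24,14)=42228 f(24,16)=10602 f(24,18)=2023 f(24,20)=276 f(24,22)=24 f(24,24)=1
t=25: f(25,-1)=1931540 f(25,1)=3157325 f(25,3)=3375825 f(25,5)=2788060 f(25,7)=1865875 f(25,9)=1028445 f(25,11)=468050 f(25,13)=174800 f(25,15)=52830 f(25,17)=12625 f(25,19)=2299 f(25,21)=300 f(25,23)=25 f(25,25)=1
Σ_s f(25,s) = 14858000
P = 14858000/33554432 = 928625/2097152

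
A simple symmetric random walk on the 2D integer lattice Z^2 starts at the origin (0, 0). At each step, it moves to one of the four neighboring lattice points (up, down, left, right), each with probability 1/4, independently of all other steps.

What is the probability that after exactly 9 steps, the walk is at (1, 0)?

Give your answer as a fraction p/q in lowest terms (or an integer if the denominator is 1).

Answer: 3969/65536

Derivation:
Let h be the number of horizontal steps (so 9-h are vertical). To end at (1,0) need (h+1)/2 right-steps and ((9-h)+0)/2 up-steps.
Sum over h with 1 ≤ h ≤ 9, h ≡ 1 (mod 2), 9-h ≡ 0 (mod 2):
h=1: C(9,1)·C(1,1)·C(8,4) = 9·1·70 = 630
h=3: C(9,3)·C(3,2)·C(6,3) = 84·3·20 = 5040
h=5: C(9,5)·C(5,3)·C(4,2) = 126·10·6 = 7560
h=7: C(9,7)·C(7,4)·C(2,1) = 36·35·2 = 2520
h=9: C(9,9)·C(9,5)·C(0,0) = 1·126·1 = 126
Total favorable: 15876
Total paths: 4^9 = 262144
P = 15876/262144 = 3969/65536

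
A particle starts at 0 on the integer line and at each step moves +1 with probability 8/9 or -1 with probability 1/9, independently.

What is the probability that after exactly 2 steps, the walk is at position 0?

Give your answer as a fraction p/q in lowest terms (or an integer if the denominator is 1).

To be at 0 after 2 steps: need exactly 1 step of +1 and 1 of -1.
Number of such sequences: C(2,1) = 2
Each has probability (8/9)^1 · (1/9)^1 = 8/81
P = 2 · 8/81 = 16/81

Answer: 16/81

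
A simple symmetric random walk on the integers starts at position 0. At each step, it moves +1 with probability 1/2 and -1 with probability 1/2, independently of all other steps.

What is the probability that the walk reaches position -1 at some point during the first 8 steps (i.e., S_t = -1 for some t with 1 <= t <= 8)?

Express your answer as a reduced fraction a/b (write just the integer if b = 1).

Answer: 93/128

Derivation:
Count via complement. Let g(t,s) = #length-t paths at position s with S_1..S_t all ≠ -1.
g(t,s) = g(t-1,s-1) + g(t-1,s+1) for s ≠ -1; g(t,-1) = 0.
t=0: g(0,0)=1
t=1: g(1,1)=1
t=2: g(2,0)=1 g(2,2)=1
t=3: g(3,1)=2 g(3,3)=1
t=4: g(4,0)=2 g(4,2)=3 g(4,4)=1
t=5: g(5,1)=5 g(5,3)=4 g(5,5)=1
t=6: g(6,0)=5 g(6,2)=9 g(6,4)=5 g(6,6)=1
t=7: g(7,1)=14 g(7,3)=14 g(7,5)=6 g(7,7)=1
t=8: g(8,0)=14 g(8,2)=28 g(8,4)=20 g(8,6)=7 g(8,8)=1
Paths never hitting -1: Σ_s g(8,s) = 70
Paths hitting -1: 2^8 - 70 = 186
P = 186/256 = 93/128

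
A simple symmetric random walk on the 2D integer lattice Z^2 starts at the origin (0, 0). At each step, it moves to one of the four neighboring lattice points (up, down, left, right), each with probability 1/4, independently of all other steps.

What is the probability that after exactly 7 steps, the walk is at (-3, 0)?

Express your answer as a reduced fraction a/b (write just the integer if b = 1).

Let h be the number of horizontal steps (so 7-h are vertical). To end at (-3,0) need (h-3)/2 right-steps and ((7-h)+0)/2 up-steps.
Sum over h with 3 ≤ h ≤ 7, h ≡ 1 (mod 2), 7-h ≡ 0 (mod 2):
h=3: C(7,3)·C(3,0)·C(4,2) = 35·1·6 = 210
h=5: C(7,5)·C(5,1)·C(2,1) = 21·5·2 = 210
h=7: C(7,7)·C(7,2)·C(0,0) = 1·21·1 = 21
Total favorable: 441
Total paths: 4^7 = 16384
P = 441/16384 = 441/16384

Answer: 441/16384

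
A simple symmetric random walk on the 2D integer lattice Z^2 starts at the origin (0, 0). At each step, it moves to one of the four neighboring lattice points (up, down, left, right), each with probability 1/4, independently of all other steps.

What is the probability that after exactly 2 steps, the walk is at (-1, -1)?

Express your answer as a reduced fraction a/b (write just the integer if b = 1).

Answer: 1/8

Derivation:
Let h be the number of horizontal steps (so 2-h are vertical). To end at (-1,-1) need (h-1)/2 right-steps and ((2-h)-1)/2 up-steps.
Sum over h with 1 ≤ h ≤ 1, h ≡ 1 (mod 2), 2-h ≡ 1 (mod 2):
h=1: C(2,1)·C(1,0)·C(1,0) = 2·1·1 = 2
Total favorable: 2
Total paths: 4^2 = 16
P = 2/16 = 1/8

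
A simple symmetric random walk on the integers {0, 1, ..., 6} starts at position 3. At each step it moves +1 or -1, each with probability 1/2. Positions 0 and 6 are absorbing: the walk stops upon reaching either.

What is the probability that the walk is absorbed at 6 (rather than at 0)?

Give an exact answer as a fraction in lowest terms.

Answer: 1/2

Derivation:
Symmetric walk (p = 1/2): the harmonic-function argument gives P(hit 6 before 0 | start at 3) = a/N.
P = 3/6 = 1/2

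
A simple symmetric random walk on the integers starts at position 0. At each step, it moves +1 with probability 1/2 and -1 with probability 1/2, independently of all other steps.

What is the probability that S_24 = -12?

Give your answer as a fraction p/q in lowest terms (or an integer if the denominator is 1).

Answer: 33649/4194304

Derivation:
To reach position -12 after 24 steps: need 6 steps of +1 and 18 of -1.
Favorable paths: C(24,6) = 134596
Total paths: 2^24 = 16777216
P = 134596/16777216 = 33649/4194304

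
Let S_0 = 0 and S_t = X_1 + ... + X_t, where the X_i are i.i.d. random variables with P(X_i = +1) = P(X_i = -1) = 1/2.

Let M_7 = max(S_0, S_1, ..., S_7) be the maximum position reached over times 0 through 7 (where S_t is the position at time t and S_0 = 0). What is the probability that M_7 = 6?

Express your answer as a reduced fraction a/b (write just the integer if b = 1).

Answer: 1/128

Derivation:
Let M_7 = max(S_0,...,S_7). Use the reflection principle: for j ≥ 1, #{paths with M_7 ≥ j} = #{S_7 ≥ j} + #{S_7 ≥ j+1}.
By reflection, #{M_7 ≥ 6} = #{S_7 ≥ 6} + #{S_7 ≥ 7} = 1 + 1 = 2.
#{M_7 ≥ 7} = #{S_7 ≥ 7} + #{S_7 ≥ 8} = 1 + 0 = 1.
#{M_7 = 6} = 2 - 1 = 1.
P(M_7 = 6) = 1/128 = 1/128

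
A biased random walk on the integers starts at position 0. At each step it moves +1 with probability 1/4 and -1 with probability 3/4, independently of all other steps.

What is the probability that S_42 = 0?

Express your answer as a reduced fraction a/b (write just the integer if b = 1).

To be at 0 after 42 steps: need exactly 21 steps of +1 and 21 of -1.
Number of such sequences: C(42,21) = 538257874440
Each has probability (1/4)^21 · (3/4)^21 = 10460353203/19342813113834066795298816
P = 538257874440 · 10460353203/19342813113834066795298816 = 703795935117303228915/2417851639229258349412352

Answer: 703795935117303228915/2417851639229258349412352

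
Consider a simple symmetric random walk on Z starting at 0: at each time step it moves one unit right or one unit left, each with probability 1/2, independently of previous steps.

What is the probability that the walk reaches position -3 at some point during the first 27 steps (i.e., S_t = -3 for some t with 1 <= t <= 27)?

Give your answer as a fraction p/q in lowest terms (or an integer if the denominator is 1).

Answer: 19179317/33554432

Derivation:
Count via complement. Let g(t,s) = #length-t paths at position s with S_1..S_t all ≠ -3.
g(t,s) = g(t-1,s-1) + g(t-1,s+1) for s ≠ -3; g(t,-3) = 0.
t=0: g(0,0)=1
t=1: g(1,-1)=1 g(1,1)=1
t=2: g(2,-2)=1 g(2,0)=2 g(2,2)=1
t=3: g(3,-1)=3 g(3,1)=3 g(3,3)=1
t=4: g(4,-2)=3 g(4,0)=6 g(4,2)=4 g(4,4)=1
t=5: g(5,-1)=9 g(5,1)=10 g(5,3)=5 g(5,5)=1
t=6: g(6,-2)=9 g(6,0)=19 g(6,2)=15 g(6,4)=6 g(6,6)=1
t=7: g(7,-1)=28 g(7,1)=34 g(7,3)=21 g(7,5)=7 g(7,7)=1
t=8: g(8,-2)=28 g(8,0)=62 g(8,2)=55 g(8,4)=28 g(8,6)=8 g(8,8)=1
t=9: g(9,-1)=90 g(9,1)=117 g(9,3)=83 g(9,5)=36 g(9,7)=9 g(9,9)=1
t=10: g(10,-2)=90 g(10,0)=207 g(10,2)=200 g(10,4)=119 g(10,6)=45 g(10,8)=10 g(10,10)=1
t=11: g(11,-1)=297 g(11,1)=407 g(11,3)=319 g(11,5)=164 g(11,7)=55 g(11,9)=11 g(11,11)=1
t=12: g(12,-2)=297 g(12,0)=704 g(12,2)=726 g(12,4)=483 g(12,6)=219 g(12,8)=66 g(12,10)=12 g(12,12)=1
t=13: g(13,-1)=1001 g(13,1)=1430 g(13,3)=1209 g(13,5)=702 g(13,7)=285 g(13,9)=78 g(13,11)=13 g(13,13)=1
t=14: g(14,-2)=1001 g(14,0)=2431 g(14,2)=2639 g(14,4)=1911 g(14,6)=987 g(14,8)=363 g(14,10)=91 g(14,12)=14 g(14,14)=1
t=15: g(15,-1)=3432 g(15,1)=5070 g(15,3)=4550 g(15,5)=2898 g(15,7)=1350 g(15,9)=454 g(15,11)=105 g(15,13)=15 g(15,15)=1
t=16: g(16,-2)=3432 g(16,0)=8502 g(16,2)=9620 g(16,4)=7448 g(16,6)=4248 g(16,8)=1804 g(16,10)=559 g(16,12)=120 g(16,14)=16 g(16,16)=1
t=17: g(17,-1)=11934 g(17,1)=18122 g(17,3)=17068 g(17,5)=11696 g(17,7)=6052 g(17,9)=2363 g(17,11)=679 g(17,13)=136 g(17,15)=17 g(17,17)=1
t=18: g(18,-2)=11934 g(18,0)=30056 g(18,2)=35190 g(18,4)=28764 g(18,6)=17748 g(18,8)=8415 g(18,10)=3042 g(18,12)=815 g(18,14)=153 g(18,16)=18 g(18,18)=1
t=19: g(19,-1)=41990 g(19,1)=65246 g(19,3)=63954 g(19,5)=46512 g(19,7)=26163 g(19,9)=11457 g(19,11)=3857 g(19,13)=968 g(19,15)=171 g(19,17)=19 g(19,19)=1
t=20: g(20,-2)=41990 g(20,0)=107236 g(20,2)=129200 g(20,4)=110466 g(20,6)=72675 g(20,8)=37620 g(20,10)=15314 g(20,12)=4825 g(20,14)=1139 g(20,16)=190 g(20,18)=20 g(20,20)=1
t=21: g(21,-1)=149226 g(21,1)=236436 g(21,3)=239666 g(21,5)=183141 g(21,7)=110295 g(21,9)=52934 g(21,11)=20139 g(21,13)=5964 g(21,15)=1329 g(21,17)=210 g(21,19)=21 g(21,21)=1
t=22: g(22,-2)=149226 g(22,0)=385662 g(22,2)=476102 g(22,4)=422807 g(22,6)=293436 g(22,8)=163229 g(22,10)=73073 g(22,12)=26103 g(22,14)=7293 g(22,16)=1539 g(22,18)=231 g(22,20)=22 g(22,22)=1
t=23: g(23,-1)=534888 g(23,1)=861764 g(23,3)=898909 g(23,5)=716243 g(23,7)=456665 g(23,9)=236302 g(23,11)=99176 g(23,13)=33396 g(23,15)=8832 g(23,17)=1770 g(23,19)=253 g(23,21)=23 g(23,23)=1
t=24: g(24,-2)=534888 g(24,0)=1396652 g(24,2)=1760673 g(24,4)=1615152 g(24,6)=1172908 g(24,8)=692967 g(24,10)=335478 g(24,12)=132572 g(24,14)=42228 g(24,16)=10602 g(24,18)=2023 g(24,20)=276 g(24,22)=24 g(24,24)=1
t=25: g(25,-1)=1931540 g(25,1)=3157325 g(25,3)=3375825 g(25,5)=2788060 g(25,7)=1865875 g(25,9)=1028445 g(25,11)=468050 g(25,13)=174800 g(25,15)=52830 g(25,17)=12625 g(25,19)=2299 g(25,21)=300 g(25,23)=25 g(25,25)=1
t=26: g(26,-2)=1931540 g(26,0)=5088865 g(26,2)=6533150 g(26,4)=6163885 g(26,6)=4653935 g(26,8)=2894320 g(26,10)=1496495 g(26,12)=642850 g(26,14)=227630 g(26,16)=65455 g(26,18)=14924 g(26,20)=2599 g(26,22)=325 g(26,24)=26 g(26,26)=1
t=27: g(27,-1)=7020405 g(27,1)=11622015 g(27,3)=12697035 g(27,5)=10817820 g(27,7)=7548255 g(27,9)=4390815 g(27,11)=2139345 g(27,13)=870480 g(27,15)=293085 g(27,17)=80379 g(27,19)=17523 g(27,21)=2924 g(27,23)=351 g(27,25)=27 g(27,27)=1
Paths never hitting -3: Σ_s g(27,s) = 57500460
Paths hitting -3: 2^27 - 57500460 = 76717268
P = 76717268/134217728 = 19179317/33554432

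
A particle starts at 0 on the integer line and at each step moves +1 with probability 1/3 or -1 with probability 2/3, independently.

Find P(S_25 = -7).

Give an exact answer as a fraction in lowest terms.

To reach position -7 after 25 steps: need 9 steps of +1 and 16 steps of -1.
Number of such sequences: C(25,9) = 2042975
Each has probability (1/3)^9 · (2/3)^16 = 65536/847288609443
P = 2042975 · 65536/847288609443 = 133888409600/847288609443

Answer: 133888409600/847288609443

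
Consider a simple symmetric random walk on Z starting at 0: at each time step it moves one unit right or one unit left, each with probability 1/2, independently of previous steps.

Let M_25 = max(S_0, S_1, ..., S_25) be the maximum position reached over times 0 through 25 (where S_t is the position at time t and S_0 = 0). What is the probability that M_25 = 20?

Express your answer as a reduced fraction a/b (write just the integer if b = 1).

Let M_25 = max(S_0,...,S_25). Use the reflection principle: for j ≥ 1, #{paths with M_25 ≥ j} = #{S_25 ≥ j} + #{S_25 ≥ j+1}.
By reflection, #{M_25 ≥ 20} = #{S_25 ≥ 20} + #{S_25 ≥ 21} = 326 + 326 = 652.
#{M_25 ≥ 21} = #{S_25 ≥ 21} + #{S_25 ≥ 22} = 326 + 26 = 352.
#{M_25 = 20} = 652 - 352 = 300.
P(M_25 = 20) = 300/33554432 = 75/8388608

Answer: 75/8388608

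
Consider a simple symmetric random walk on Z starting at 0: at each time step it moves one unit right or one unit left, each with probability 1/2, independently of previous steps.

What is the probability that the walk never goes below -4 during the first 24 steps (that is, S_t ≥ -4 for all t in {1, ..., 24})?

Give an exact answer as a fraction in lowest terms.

Answer: 2904739/4194304

Derivation:
Let f(t,s) = #length-t paths at position s with S_1..S_t all ≥ -4.
f(t,s) = f(t-1,s-1) + f(t-1,s+1) for s ≥ -4; f(t,s) = 0 for s < -4.
t=0: f(0,0)=1
t=1: f(1,-1)=1 f(1,1)=1
t=2: f(2,-2)=1 f(2,0)=2 f(2,2)=1
t=3: f(3,-3)=1 f(3,-1)=3 f(3,1)=3 f(3,3)=1
t=4: f(4,-4)=1 f(4,-2)=4 f(4,0)=6 f(4,2)=4 f(4,4)=1
t=5: f(5,-3)=5 f(5,-1)=10 f(5,1)=10 f(5,3)=5 f(5,5)=1
t=6: f(6,-4)=5 f(6,-2)=15 f(6,0)=20 f(6,2)=15 f(6,4)=6 f(6,6)=1
t=7: f(7,-3)=20 f(7,-1)=35 f(7,1)=35 f(7,3)=21 f(7,5)=7 f(7,7)=1
t=8: f(8,-4)=20 f(8,-2)=55 f(8,0)=70 f(8,2)=56 f(8,4)=28 f(8,6)=8 f(8,8)=1
t=9: f(9,-3)=75 f(9,-1)=125 f(9,1)=126 f(9,3)=84 f(9,5)=36 f(9,7)=9 f(9,9)=1
t=10: f(10,-4)=75 f(10,-2)=200 f(10,0)=251 f(10,2)=210 f(10,4)=120 f(10,6)=45 f(10,8)=10 f(10,10)=1
t=11: f(11,-3)=275 f(11,-1)=451 f(11,1)=461 f(11,3)=330 f(11,5)=165 f(11,7)=55 f(11,9)=11 f(11,11)=1
t=12: f(12,-4)=275 f(12,-2)=726 f(12,0)=912 f(12,2)=791 f(12,4)=495 f(12,6)=220 f(12,8)=66 f(12,10)=12 f(12,12)=1
t=13: f(13,-3)=1001 f(13,-1)=1638 f(13,1)=1703 f(13,3)=1286 f(13,5)=715 f(13,7)=286 f(13,9)=78 f(13,11)=13 f(13,13)=1
t=14: f(14,-4)=1001 f(14,-2)=2639 f(14,0)=3341 f(14,2)=2989 f(14,4)=2001 f(14,6)=1001 f(14,8)=364 f(14,10)=91 f(14,12)=14 f(14,14)=1
t=15: f(15,-3)=3640 f(15,-1)=5980 f(15,1)=6330 f(15,3)=4990 f(15,5)=3002 f(15,7)=1365 f(15,9)=455 f(15,11)=105 f(15,13)=15 f(15,15)=1
t=16: f(16,-4)=3640 f(16,-2)=9620 f(16,0)=12310 f(16,2)=11320 f(16,4)=7992 f(16,6)=4367 f(16,8)=1820 f(16,10)=560 f(16,12)=120 f(16,14)=16 f(16,16)=1
t=17: f(17,-3)=13260 f(17,-1)=21930 f(17,1)=23630 f(17,3)=19312 f(17,5)=12359 f(17,7)=6187 f(17,9)=2380 f(17,11)=680 f(17,13)=136 f(17,15)=17 f(17,17)=1
t=18: f(18,-4)=13260 f(18,-2)=35190 f(18,0)=45560 f(18,2)=42942 f(18,4)=31671 f(18,6)=18546 f(18,8)=8567 f(18,10)=3060 f(18,12)=816 f(18,14)=153 f(18,16)=18 f(18,18)=1
t=19: f(19,-3)=48450 f(19,-1)=80750 f(19,1)=88502 f(19,3)=74613 f(19,5)=50217 f(19,7)=27113 f(19,9)=11627 f(19,11)=3876 f(19,13)=969 f(19,15)=171 f(19,17)=19 f(19,19)=1
t=20: f(20,-4)=48450 f(20,-2)=129200 f(20,0)=169252 f(20,2)=163115 f(20,4)=124830 f(20,6)=77330 f(20,8)=38740 f(20,10)=15503 f(20,12)=4845 f(20,14)=1140 f(20,16)=190 f(20,18)=20 f(20,20)=1
t=21: f(21,-3)=177650 f(21,-1)=298452 f(21,1)=332367 f(21,3)=287945 f(21,5)=202160 f(21,7)=116070 f(21,9)=54243 f(21,11)=20348 f(21,13)=5985 f(21,15)=1330 f(21,17)=210 f(21,19)=21 f(21,21)=1
t=22: f(22,-4)=177650 f(22,-2)=476102 f(22,0)=630819 f(22,2)=620312 f(22,4)=490105 f(22,6)=318230 f(22,8)=170313 f(22,10)=74591 f(22,12)=26333 f(22,14)=7315 f(22,16)=1540 f(22,18)=231 f(22,20)=22 f(22,22)=1
t=23: f(23,-3)=653752 f(23,-1)=1106921 f(23,1)=1251131 f(23,3)=1110417 f(23,5)=808335 f(23,7)=488543 f(23,9)=244904 f(23,11)=100924 f(23,13)=33648 f(23,15)=8855 f(23,17)=1771 f(23,19)=253 f(23,21)=23 f(23,23)=1
t=24: f(24,-4)=653752 f(24,-2)=1760673 f(24,0)=2358052 f(24,2)=2361548 f(24,4)=1918752 f(24,6)=1296878 f(24,8)=733447 f(24,10)=345828 f(24,12)=134572 f(24,14)=42503 f(24,16)=10626 f(24,18)=2024 f(24,20)=276 f(24,22)=24 f(24,24)=1
Σ_s f(24,s) = 11618956
P = 11618956/16777216 = 2904739/4194304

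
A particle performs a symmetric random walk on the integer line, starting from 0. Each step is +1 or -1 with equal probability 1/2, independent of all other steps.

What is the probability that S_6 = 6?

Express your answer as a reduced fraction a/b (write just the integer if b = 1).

To reach position 6 after 6 steps: need 6 steps of +1 and 0 of -1.
Favorable paths: C(6,6) = 1
Total paths: 2^6 = 64
P = 1/64 = 1/64

Answer: 1/64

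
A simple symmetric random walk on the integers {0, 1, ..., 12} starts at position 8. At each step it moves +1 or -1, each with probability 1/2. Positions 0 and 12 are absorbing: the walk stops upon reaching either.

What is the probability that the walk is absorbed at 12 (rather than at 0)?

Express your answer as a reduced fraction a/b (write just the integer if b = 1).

Answer: 2/3

Derivation:
Symmetric walk (p = 1/2): the harmonic-function argument gives P(hit 12 before 0 | start at 8) = a/N.
P = 8/12 = 2/3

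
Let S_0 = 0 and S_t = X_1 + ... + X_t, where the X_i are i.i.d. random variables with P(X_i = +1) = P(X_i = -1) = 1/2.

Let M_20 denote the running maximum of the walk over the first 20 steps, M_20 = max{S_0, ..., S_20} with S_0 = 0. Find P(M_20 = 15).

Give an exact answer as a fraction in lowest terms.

Answer: 95/524288

Derivation:
Let M_20 = max(S_0,...,S_20). Use the reflection principle: for j ≥ 1, #{paths with M_20 ≥ j} = #{S_20 ≥ j} + #{S_20 ≥ j+1}.
By reflection, #{M_20 ≥ 15} = #{S_20 ≥ 15} + #{S_20 ≥ 16} = 211 + 211 = 422.
#{M_20 ≥ 16} = #{S_20 ≥ 16} + #{S_20 ≥ 17} = 211 + 21 = 232.
#{M_20 = 15} = 422 - 232 = 190.
P(M_20 = 15) = 190/1048576 = 95/524288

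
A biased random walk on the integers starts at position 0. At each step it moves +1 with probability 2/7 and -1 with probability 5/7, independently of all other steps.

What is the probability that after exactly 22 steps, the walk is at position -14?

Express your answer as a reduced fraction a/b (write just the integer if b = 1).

To reach position -14 after 22 steps: need 4 steps of +1 and 18 steps of -1.
Number of such sequences: C(22,4) = 7315
Each has probability (2/7)^4 · (5/7)^18 = 61035156250000/3909821048582988049
P = 7315 · 61035156250000/3909821048582988049 = 63781738281250000/558545864083284007

Answer: 63781738281250000/558545864083284007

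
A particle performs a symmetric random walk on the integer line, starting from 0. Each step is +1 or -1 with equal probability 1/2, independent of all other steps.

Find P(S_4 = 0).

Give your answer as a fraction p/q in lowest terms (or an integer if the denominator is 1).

To reach position 0 after 4 steps: need 2 steps of +1 and 2 of -1.
Favorable paths: C(4,2) = 6
Total paths: 2^4 = 16
P = 6/16 = 3/8

Answer: 3/8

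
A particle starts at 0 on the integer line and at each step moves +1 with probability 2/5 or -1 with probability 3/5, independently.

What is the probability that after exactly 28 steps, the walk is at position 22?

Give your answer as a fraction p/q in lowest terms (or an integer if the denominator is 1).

Answer: 2967956619264/37252902984619140625

Derivation:
To reach position 22 after 28 steps: need 25 steps of +1 and 3 steps of -1.
Number of such sequences: C(28,25) = 3276
Each has probability (2/5)^25 · (3/5)^3 = 905969664/37252902984619140625
P = 3276 · 905969664/37252902984619140625 = 2967956619264/37252902984619140625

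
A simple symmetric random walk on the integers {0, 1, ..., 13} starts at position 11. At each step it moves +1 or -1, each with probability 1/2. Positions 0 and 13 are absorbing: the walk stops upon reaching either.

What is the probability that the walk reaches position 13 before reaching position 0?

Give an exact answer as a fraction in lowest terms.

Answer: 11/13

Derivation:
Symmetric walk (p = 1/2): the harmonic-function argument gives P(hit 13 before 0 | start at 11) = a/N.
P = 11/13 = 11/13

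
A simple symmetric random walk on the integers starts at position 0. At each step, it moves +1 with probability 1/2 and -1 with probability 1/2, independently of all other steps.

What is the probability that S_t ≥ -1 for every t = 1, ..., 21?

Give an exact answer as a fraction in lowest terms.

Let f(t,s) = #length-t paths at position s with S_1..S_t all ≥ -1.
f(t,s) = f(t-1,s-1) + f(t-1,s+1) for s ≥ -1; f(t,s) = 0 for s < -1.
t=0: f(0,0)=1
t=1: f(1,-1)=1 f(1,1)=1
t=2: f(2,0)=2 f(2,2)=1
t=3: f(3,-1)=2 f(3,1)=3 f(3,3)=1
t=4: f(4,0)=5 f(4,2)=4 f(4,4)=1
t=5: f(5,-1)=5 f(5,1)=9 f(5,3)=5 f(5,5)=1
t=6: f(6,0)=14 f(6,2)=14 f(6,4)=6 f(6,6)=1
t=7: f(7,-1)=14 f(7,1)=28 f(7,3)=20 f(7,5)=7 f(7,7)=1
t=8: f(8,0)=42 f(8,2)=48 f(8,4)=27 f(8,6)=8 f(8,8)=1
t=9: f(9,-1)=42 f(9,1)=90 f(9,3)=75 f(9,5)=35 f(9,7)=9 f(9,9)=1
t=10: f(10,0)=132 f(10,2)=165 f(10,4)=110 f(10,6)=44 f(10,8)=10 f(10,10)=1
t=11: f(11,-1)=132 f(11,1)=297 f(11,3)=275 f(11,5)=154 f(11,7)=54 f(11,9)=11 f(11,11)=1
t=12: f(12,0)=429 f(12,2)=572 f(12,4)=429 f(12,6)=208 f(12,8)=65 f(12,10)=12 f(12,12)=1
t=13: f(13,-1)=429 f(13,1)=1001 f(13,3)=1001 f(13,5)=637 f(13,7)=273 f(13,9)=77 f(13,11)=13 f(13,13)=1
t=14: f(14,0)=1430 f(14,2)=2002 f(14,4)=1638 f(14,6)=910 f(14,8)=350 f(14,10)=90 f(14,12)=14 f(14,14)=1
t=15: f(15,-1)=1430 f(15,1)=3432 f(15,3)=3640 f(15,5)=2548 f(15,7)=1260 f(15,9)=440 f(15,11)=104 f(15,13)=15 f(15,15)=1
t=16: f(16,0)=4862 f(16,2)=7072 f(16,4)=6188 f(16,6)=3808 f(16,8)=1700 f(16,10)=544 f(16,12)=119 f(16,14)=16 f(16,16)=1
t=17: f(17,-1)=4862 f(17,1)=11934 f(17,3)=13260 f(17,5)=9996 f(17,7)=5508 f(17,9)=2244 f(17,11)=663 f(17,13)=135 f(17,15)=17 f(17,17)=1
t=18: f(18,0)=16796 f(18,2)=25194 f(18,4)=23256 f(18,6)=15504 f(18,8)=7752 f(18,10)=2907 f(18,12)=798 f(18,14)=152 f(18,16)=18 f(18,18)=1
t=19: f(19,-1)=16796 f(19,1)=41990 f(19,3)=48450 f(19,5)=38760 f(19,7)=23256 f(19,9)=10659 f(19,11)=3705 f(19,13)=950 f(19,15)=170 f(19,17)=19 f(19,19)=1
t=20: f(20,0)=58786 f(20,2)=90440 f(20,4)=87210 f(20,6)=62016 f(20,8)=33915 f(20,10)=14364 f(20,12)=4655 f(20,14)=1120 f(20,16)=189 f(20,18)=20 f(20,20)=1
t=21: f(21,-1)=58786 f(21,1)=149226 f(21,3)=177650 f(21,5)=149226 f(21,7)=95931 f(21,9)=48279 f(21,11)=19019 f(21,13)=5775 f(21,15)=1309 f(21,17)=209 f(21,19)=21 f(21,21)=1
Σ_s f(21,s) = 705432
P = 705432/2097152 = 88179/262144

Answer: 88179/262144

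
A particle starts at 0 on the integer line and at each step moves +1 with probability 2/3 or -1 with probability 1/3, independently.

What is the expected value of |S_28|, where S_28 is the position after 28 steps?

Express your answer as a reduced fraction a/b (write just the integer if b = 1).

S_28 takes values m ≡ 0 (mod 2) with |m| ≤ 28; P(S_28=m) = C(28,(28+m)/2) · (2/3)^((28+m)/2) · (1/3)^((28-m)/2).
Distribution: P(S=-28)=1/22876792454961, P(S=-26)=56/22876792454961, P(S=-24)=56/847288609443, P(S=-22)=2912/2541865828329, P(S=-20)=36400/2541865828329, P(S=-18)=116480/847288609443, P(S=-16)=2679040/2541865828329, P(S=-14)=16839680/2541865828329, P(S=-12)=29469440/847288609443, P(S=-10)=1178777600/7625597484987, P(S=-8)=4479354880/7625597484987, P(S=-6)=1628856320/847288609443, P(S=-4)=13845278720/2541865828329, P(S=-2)=34080686080/2541865828329, P(S=0)=24343347200/847288609443, P(S=2)=136322744320/2541865828329, P(S=4)=221524459520/2541865828329, P(S=6)=104246804480/847288609443, P(S=8)=1146714849280/7625597484987, P(S=10)=1207068262400/7625597484987, P(S=12)=120706826240/847288609443, P(S=14)=275901317120/2541865828329, P(S=16)=175573565440/2541865828329, P(S=18)=30534533120/847288609443, P(S=20)=38168166400/2541865828329, P(S=22)=12213813248/2541865828329, P(S=24)=939524096/847288609443, P(S=26)=3758096384/22876792454961, P(S=28)=268435456/22876792454961
E[|S_28|] = Σ_m |m|·P(S_28=m) = 216578218395532/22876792454961

Answer: 216578218395532/22876792454961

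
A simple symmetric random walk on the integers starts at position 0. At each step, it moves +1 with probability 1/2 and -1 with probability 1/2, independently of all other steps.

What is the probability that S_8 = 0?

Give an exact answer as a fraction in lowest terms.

Answer: 35/128

Derivation:
To return to 0 after 8 steps: need exactly 4 steps of +1 and 4 of -1.
Favorable paths: C(8,4) = 70
Total paths: 2^8 = 256
P = 70/256 = 35/128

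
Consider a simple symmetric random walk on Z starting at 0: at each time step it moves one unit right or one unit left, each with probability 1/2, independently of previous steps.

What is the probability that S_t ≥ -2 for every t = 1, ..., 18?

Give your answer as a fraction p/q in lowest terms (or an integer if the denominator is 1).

Let f(t,s) = #length-t paths at position s with S_1..S_t all ≥ -2.
f(t,s) = f(t-1,s-1) + f(t-1,s+1) for s ≥ -2; f(t,s) = 0 for s < -2.
t=0: f(0,0)=1
t=1: f(1,-1)=1 f(1,1)=1
t=2: f(2,-2)=1 f(2,0)=2 f(2,2)=1
t=3: f(3,-1)=3 f(3,1)=3 f(3,3)=1
t=4: f(4,-2)=3 f(4,0)=6 f(4,2)=4 f(4,4)=1
t=5: f(5,-1)=9 f(5,1)=10 f(5,3)=5 f(5,5)=1
t=6: f(6,-2)=9 f(6,0)=19 f(6,2)=15 f(6,4)=6 f(6,6)=1
t=7: f(7,-1)=28 f(7,1)=34 f(7,3)=21 f(7,5)=7 f(7,7)=1
t=8: f(8,-2)=28 f(8,0)=62 f(8,2)=55 f(8,4)=28 f(8,6)=8 f(8,8)=1
t=9: f(9,-1)=90 f(9,1)=117 f(9,3)=83 f(9,5)=36 f(9,7)=9 f(9,9)=1
t=10: f(10,-2)=90 f(10,0)=207 f(10,2)=200 f(10,4)=119 f(10,6)=45 f(10,8)=10 f(10,10)=1
t=11: f(11,-1)=297 f(11,1)=407 f(11,3)=319 f(11,5)=164 f(11,7)=55 f(11,9)=11 f(11,11)=1
t=12: f(12,-2)=297 f(12,0)=704 f(12,2)=726 f(12,4)=483 f(12,6)=219 f(12,8)=66 f(12,10)=12 f(12,12)=1
t=13: f(13,-1)=1001 f(13,1)=1430 f(13,3)=1209 f(13,5)=702 f(13,7)=285 f(13,9)=78 f(13,11)=13 f(13,13)=1
t=14: f(14,-2)=1001 f(14,0)=2431 f(14,2)=2639 f(14,4)=1911 f(14,6)=987 f(14,8)=363 f(14,10)=91 f(14,12)=14 f(14,14)=1
t=15: f(15,-1)=3432 f(15,1)=5070 f(15,3)=4550 f(15,5)=2898 f(15,7)=1350 f(15,9)=454 f(15,11)=105 f(15,13)=15 f(15,15)=1
t=16: f(16,-2)=3432 f(16,0)=8502 f(16,2)=9620 f(16,4)=7448 f(16,6)=4248 f(16,8)=1804 f(16,10)=559 f(16,12)=120 f(16,14)=16 f(16,16)=1
t=17: f(17,-1)=11934 f(17,1)=18122 f(17,3)=17068 f(17,5)=11696 f(17,7)=6052 f(17,9)=2363 f(17,11)=679 f(17,13)=136 f(17,15)=17 f(17,17)=1
t=18: f(18,-2)=11934 f(18,0)=30056 f(18,2)=35190 f(18,4)=28764 f(18,6)=17748 f(18,8)=8415 f(18,10)=3042 f(18,12)=815 f(18,14)=153 f(18,16)=18 f(18,18)=1
Σ_s f(18,s) = 136136
P = 136136/262144 = 17017/32768

Answer: 17017/32768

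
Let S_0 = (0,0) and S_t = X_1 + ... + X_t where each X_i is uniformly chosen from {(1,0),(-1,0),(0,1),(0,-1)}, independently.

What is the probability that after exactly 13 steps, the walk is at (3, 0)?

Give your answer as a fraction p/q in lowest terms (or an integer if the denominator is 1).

Let h be the number of horizontal steps (so 13-h are vertical). To end at (3,0) need (h+3)/2 right-steps and ((13-h)+0)/2 up-steps.
Sum over h with 3 ≤ h ≤ 13, h ≡ 1 (mod 2), 13-h ≡ 0 (mod 2):
h=3: C(13,3)·C(3,3)·C(10,5) = 286·1·252 = 72072
h=5: C(13,5)·C(5,4)·C(8,4) = 1287·5·70 = 450450
h=7: C(13,7)·C(7,5)·C(6,3) = 1716·21·20 = 720720
h=9: C(13,9)·C(9,6)·C(4,2) = 715·84·6 = 360360
h=11: C(13,11)·C(11,7)·C(2,1) = 78·330·2 = 51480
h=13: C(13,13)·C(13,8)·C(0,0) = 1·1287·1 = 1287
Total favorable: 1656369
Total paths: 4^13 = 67108864
P = 1656369/67108864 = 1656369/67108864

Answer: 1656369/67108864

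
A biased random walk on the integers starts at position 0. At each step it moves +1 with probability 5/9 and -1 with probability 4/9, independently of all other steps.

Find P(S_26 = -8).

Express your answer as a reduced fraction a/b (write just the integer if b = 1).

Answer: 104842500505600000000000/6461081889226673298932241

Derivation:
To reach position -8 after 26 steps: need 9 steps of +1 and 17 steps of -1.
Number of such sequences: C(26,9) = 3124550
Each has probability (5/9)^9 · (4/9)^17 = 33554432000000000/6461081889226673298932241
P = 3124550 · 33554432000000000/6461081889226673298932241 = 104842500505600000000000/6461081889226673298932241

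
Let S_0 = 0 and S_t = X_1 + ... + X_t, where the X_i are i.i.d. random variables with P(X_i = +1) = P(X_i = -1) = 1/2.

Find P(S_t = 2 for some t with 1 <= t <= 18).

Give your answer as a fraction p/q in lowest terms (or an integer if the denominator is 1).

Answer: 84883/131072

Derivation:
Count via complement. Let g(t,s) = #length-t paths at position s with S_1..S_t all ≠ 2.
g(t,s) = g(t-1,s-1) + g(t-1,s+1) for s ≠ 2; g(t,2) = 0.
t=0: g(0,0)=1
t=1: g(1,-1)=1 g(1,1)=1
t=2: g(2,-2)=1 g(2,0)=2
t=3: g(3,-3)=1 g(3,-1)=3 g(3,1)=2
t=4: g(4,-4)=1 g(4,-2)=4 g(4,0)=5
t=5: g(5,-5)=1 g(5,-3)=5 g(5,-1)=9 g(5,1)=5
t=6: g(6,-6)=1 g(6,-4)=6 g(6,-2)=14 g(6,0)=14
t=7: g(7,-7)=1 g(7,-5)=7 g(7,-3)=20 g(7,-1)=28 g(7,1)=14
t=8: g(8,-8)=1 g(8,-6)=8 g(8,-4)=27 g(8,-2)=48 g(8,0)=42
t=9: g(9,-9)=1 g(9,-7)=9 g(9,-5)=35 g(9,-3)=75 g(9,-1)=90 g(9,1)=42
t=10: g(10,-10)=1 g(10,-8)=10 g(10,-6)=44 g(10,-4)=110 g(10,-2)=165 g(10,0)=132
t=11: g(11,-11)=1 g(11,-9)=11 g(11,-7)=54 g(11,-5)=154 g(11,-3)=275 g(11,-1)=297 g(11,1)=132
t=12: g(12,-12)=1 g(12,-10)=12 g(12,-8)=65 g(12,-6)=208 g(12,-4)=429 g(12,-2)=572 g(12,0)=429
t=13: g(13,-13)=1 g(13,-11)=13 g(13,-9)=77 g(13,-7)=273 g(13,-5)=637 g(13,-3)=1001 g(13,-1)=1001 g(13,1)=429
t=14: g(14,-14)=1 g(14,-12)=14 g(14,-10)=90 g(14,-8)=350 g(14,-6)=910 g(14,-4)=1638 g(14,-2)=2002 g(14,0)=1430
t=15: g(15,-15)=1 g(15,-13)=15 g(15,-11)=104 g(15,-9)=440 g(15,-7)=1260 g(15,-5)=2548 g(15,-3)=3640 g(15,-1)=3432 g(15,1)=1430
t=16: g(16,-16)=1 g(16,-14)=16 g(16,-12)=119 g(16,-10)=544 g(16,-8)=1700 g(16,-6)=3808 g(16,-4)=6188 g(16,-2)=7072 g(16,0)=4862
t=17: g(17,-17)=1 g(17,-15)=17 g(17,-13)=135 g(17,-11)=663 g(17,-9)=2244 g(17,-7)=5508 g(17,-5)=9996 g(17,-3)=13260 g(17,-1)=11934 g(17,1)=4862
t=18: g(18,-18)=1 g(18,-16)=18 g(18,-14)=152 g(18,-12)=798 g(18,-10)=2907 g(18,-8)=7752 g(18,-6)=15504 g(18,-4)=23256 g(18,-2)=25194 g(18,0)=16796
Paths never hitting 2: Σ_s g(18,s) = 92378
Paths hitting 2: 2^18 - 92378 = 169766
P = 169766/262144 = 84883/131072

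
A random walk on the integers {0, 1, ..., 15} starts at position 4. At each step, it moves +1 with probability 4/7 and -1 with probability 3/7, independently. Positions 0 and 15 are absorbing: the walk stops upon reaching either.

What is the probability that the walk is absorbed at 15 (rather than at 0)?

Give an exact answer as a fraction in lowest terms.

Biased walk: p = 4/7, q = 3/7, r = q/p = 3/4
Gambler's ruin: P(hit 15 before 0 | start at 4) = (1 - r^a)/(1 - r^N)
r^4 = 81/256; r^15 = 14348907/1073741824
P = (1 - 81/256) / (1 - 14348907/1073741824) = 175/256 / 1059392917/1073741824 = 734003200/1059392917

Answer: 734003200/1059392917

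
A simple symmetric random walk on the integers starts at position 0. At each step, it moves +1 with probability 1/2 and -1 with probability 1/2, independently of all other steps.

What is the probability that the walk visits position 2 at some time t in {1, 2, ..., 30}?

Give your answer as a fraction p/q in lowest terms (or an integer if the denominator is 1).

Answer: 773201629/1073741824

Derivation:
Count via complement. Let g(t,s) = #length-t paths at position s with S_1..S_t all ≠ 2.
g(t,s) = g(t-1,s-1) + g(t-1,s+1) for s ≠ 2; g(t,2) = 0.
t=0: g(0,0)=1
t=1: g(1,-1)=1 g(1,1)=1
t=2: g(2,-2)=1 g(2,0)=2
t=3: g(3,-3)=1 g(3,-1)=3 g(3,1)=2
t=4: g(4,-4)=1 g(4,-2)=4 g(4,0)=5
t=5: g(5,-5)=1 g(5,-3)=5 g(5,-1)=9 g(5,1)=5
t=6: g(6,-6)=1 g(6,-4)=6 g(6,-2)=14 g(6,0)=14
t=7: g(7,-7)=1 g(7,-5)=7 g(7,-3)=20 g(7,-1)=28 g(7,1)=14
t=8: g(8,-8)=1 g(8,-6)=8 g(8,-4)=27 g(8,-2)=48 g(8,0)=42
t=9: g(9,-9)=1 g(9,-7)=9 g(9,-5)=35 g(9,-3)=75 g(9,-1)=90 g(9,1)=42
t=10: g(10,-10)=1 g(10,-8)=10 g(10,-6)=44 g(10,-4)=110 g(10,-2)=165 g(10,0)=132
t=11: g(11,-11)=1 g(11,-9)=11 g(11,-7)=54 g(11,-5)=154 g(11,-3)=275 g(11,-1)=297 g(11,1)=132
t=12: g(12,-12)=1 g(12,-10)=12 g(12,-8)=65 g(12,-6)=208 g(12,-4)=429 g(12,-2)=572 g(12,0)=429
t=13: g(13,-13)=1 g(13,-11)=13 g(13,-9)=77 g(13,-7)=273 g(13,-5)=637 g(13,-3)=1001 g(13,-1)=1001 g(13,1)=429
t=14: g(14,-14)=1 g(14,-12)=14 g(14,-10)=90 g(14,-8)=350 g(14,-6)=910 g(14,-4)=1638 g(14,-2)=2002 g(14,0)=1430
t=15: g(15,-15)=1 g(15,-13)=15 g(15,-11)=104 g(15,-9)=440 g(15,-7)=1260 g(15,-5)=2548 g(15,-3)=3640 g(15,-1)=3432 g(15,1)=1430
t=16: g(16,-16)=1 g(16,-14)=16 g(16,-12)=119 g(16,-10)=544 g(16,-8)=1700 g(16,-6)=3808 g(16,-4)=6188 g(16,-2)=7072 g(16,0)=4862
t=17: g(17,-17)=1 g(17,-15)=17 g(17,-13)=135 g(17,-11)=663 g(17,-9)=2244 g(17,-7)=5508 g(17,-5)=9996 g(17,-3)=13260 g(17,-1)=11934 g(17,1)=4862
t=18: g(18,-18)=1 g(18,-16)=18 g(18,-14)=152 g(18,-12)=798 g(18,-10)=2907 g(18,-8)=7752 g(18,-6)=15504 g(18,-4)=23256 g(18,-2)=25194 g(18,0)=16796
t=19: g(19,-19)=1 g(19,-17)=19 g(19,-15)=170 g(19,-13)=950 g(19,-11)=3705 g(19,-9)=10659 g(19,-7)=23256 g(19,-5)=38760 g(19,-3)=48450 g(19,-1)=41990 g(19,1)=16796
t=20: g(20,-20)=1 g(20,-18)=20 g(20,-16)=189 g(20,-14)=1120 g(20,-12)=4655 g(20,-10)=14364 g(20,-8)=33915 g(20,-6)=62016 g(20,-4)=87210 g(20,-2)=90440 g(20,0)=58786
t=21: g(21,-21)=1 g(21,-19)=21 g(21,-17)=209 g(21,-15)=1309 g(21,-13)=5775 g(21,-11)=19019 g(21,-9)=48279 g(21,-7)=95931 g(21,-5)=149226 g(21,-3)=177650 g(21,-1)=149226 g(21,1)=58786
t=22: g(22,-22)=1 g(22,-20)=22 g(22,-18)=230 g(22,-16)=1518 g(22,-14)=7084 g(22,-12)=24794 g(22,-10)=67298 g(22,-8)=144210 g(22,-6)=245157 g(22,-4)=326876 g(22,-2)=326876 g(22,0)=208012
t=23: g(23,-23)=1 g(23,-21)=23 g(23,-19)=252 g(23,-17)=1748 g(23,-15)=8602 g(23,-13)=31878 g(23,-11)=92092 g(23,-9)=211508 g(23,-7)=389367 g(23,-5)=572033 g(23,-3)=653752 g(23,-1)=534888 g(23,1)=208012
t=24: g(24,-24)=1 g(24,-22)=24 g(24,-20)=275 g(24,-18)=2000 g(24,-16)=10350 g(24,-14)=40480 g(24,-12)=123970 g(24,-10)=303600 g(24,-8)=600875 g(24,-6)=961400 g(24,-4)=1225785 g(24,-2)=1188640 g(24,0)=742900
t=25: g(25,-25)=1 g(25,-23)=25 g(25,-21)=299 g(25,-19)=2275 g(25,-17)=12350 g(25,-15)=50830 g(25,-13)=164450 g(25,-11)=427570 g(25,-9)=904475 g(25,-7)=1562275 g(25,-5)=2187185 g(25,-3)=2414425 g(25,-1)=1931540 g(25,1)=742900
t=26: g(26,-26)=1 g(26,-24)=26 g(26,-22)=324 g(26,-20)=2574 g(26,-18)=14625 g(26,-16)=63180 g(26,-14)=215280 g(26,-12)=592020 g(26,-10)=1332045 g(26,-8)=2466750 g(26,-6)=3749460 g(26,-4)=4601610 g(26,-2)=4345965 g(26,0)=2674440
t=27: g(27,-27)=1 g(27,-25)=27 g(27,-23)=350 g(27,-21)=2898 g(27,-19)=17199 g(27,-17)=77805 g(27,-15)=278460 g(27,-13)=807300 g(27,-11)=1924065 g(27,-9)=3798795 g(27,-7)=6216210 g(27,-5)=8351070 g(27,-3)=8947575 g(27,-1)=7020405 g(27,1)=2674440
t=28: g(28,-28)=1 g(28,-26)=28 g(28,-24)=377 g(28,-22)=3248 g(28,-20)=20097 g(28,-18)=95004 g(28,-16)=356265 g(28,-14)=1085760 g(28,-12)=2731365 g(28,-10)=5722860 g(28,-8)=10015005 g(28,-6)=14567280 g(28,-4)=17298645 g(28,-2)=15967980 g(28,0)=9694845
t=29: g(29,-29)=1 g(29,-27)=29 g(29,-25)=405 g(29,-23)=3625 g(29,-21)=23345 g(29,-19)=115101 g(29,-17)=451269 g(29,-15)=1442025 g(29,-13)=3817125 g(29,-11)=8454225 g(29,-9)=15737865 g(29,-7)=24582285 g(29,-5)=31865925 g(29,-3)=33266625 g(29,-1)=25662825 g(29,1)=9694845
t=30: g(30,-30)=1 g(30,-28)=30 g(30,-26)=434 g(30,-24)=4030 g(30,-22)=26970 g(30,-20)=138446 g(30,-18)=566370 g(30,-16)=1893294 g(30,-14)=5259150 g(30,-12)=12271350 g(30,-10)=24192090 g(30,-8)=40320150 g(30,-6)=56448210 g(30,-4)=65132550 g(30,-2)=58929450 g(30,0)=35357670
Paths never hitting 2: Σ_s g(30,s) = 300540195
Paths hitting 2: 2^30 - 300540195 = 773201629
P = 773201629/1073741824 = 773201629/1073741824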